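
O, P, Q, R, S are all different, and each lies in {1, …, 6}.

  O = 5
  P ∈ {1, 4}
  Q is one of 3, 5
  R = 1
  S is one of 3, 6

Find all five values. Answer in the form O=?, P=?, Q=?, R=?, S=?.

O must be 5 (only option left). Remove 5 from Q.
Q has just one choice, so Q = 3. Eliminate 3 elsewhere: S.
R must be 1 (only option left). Strike 1 from P.
S's domain is down to {6}, so S = 6.
That leaves P = 4.

O=5, P=4, Q=3, R=1, S=6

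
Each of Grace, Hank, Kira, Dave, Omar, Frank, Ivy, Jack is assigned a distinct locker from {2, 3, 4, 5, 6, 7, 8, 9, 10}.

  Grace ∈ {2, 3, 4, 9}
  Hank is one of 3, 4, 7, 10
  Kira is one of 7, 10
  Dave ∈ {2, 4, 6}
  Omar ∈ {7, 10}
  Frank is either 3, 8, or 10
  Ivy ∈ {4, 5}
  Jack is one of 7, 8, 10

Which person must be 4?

Hank

Kira and Omar between them cover only {7, 10} — a naked pair. Remove those values from Hank, Frank, Jack.
That leaves Jack = 8. Strike 8 from Frank.
Frank has just one choice, so Frank = 3. Strike 3 from Grace, Hank.
So 4 goes to Hank.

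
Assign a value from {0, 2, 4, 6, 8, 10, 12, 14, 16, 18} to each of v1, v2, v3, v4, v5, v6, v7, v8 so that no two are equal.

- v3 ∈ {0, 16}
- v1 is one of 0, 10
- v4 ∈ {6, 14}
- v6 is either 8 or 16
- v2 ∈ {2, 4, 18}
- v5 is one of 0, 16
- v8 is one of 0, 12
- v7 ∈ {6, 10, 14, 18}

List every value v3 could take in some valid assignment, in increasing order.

v3 and v5 between them cover only {0, 16} — a naked pair. Remove those values from v1, v6, v8.
v1 has just one choice, so v1 = 10. Strike 10 from v7.
v6 has just one choice, so v6 = 8.
v8's domain is down to {12}, so v8 = 12.
No further eliminations apply; v3 can still be any of 0, 16.

0, 16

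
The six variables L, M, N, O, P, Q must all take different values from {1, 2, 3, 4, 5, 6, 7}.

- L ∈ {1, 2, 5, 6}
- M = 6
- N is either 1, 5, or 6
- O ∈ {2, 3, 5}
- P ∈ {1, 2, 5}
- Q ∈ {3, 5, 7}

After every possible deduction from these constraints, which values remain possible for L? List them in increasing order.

1, 2, 5

M must be 6 (only option left). So L, N can't be 6.
The 5 still-open variables draw from only 5 values {1, 2, 3, 5, 7}, so each is used; only Q can be 7, hence Q = 7.
The 4 still-open variables draw from only 4 values {1, 2, 3, 5}, so each is used; only O can be 3, hence O = 3.
No further eliminations apply; L can still be any of 1, 2, 5.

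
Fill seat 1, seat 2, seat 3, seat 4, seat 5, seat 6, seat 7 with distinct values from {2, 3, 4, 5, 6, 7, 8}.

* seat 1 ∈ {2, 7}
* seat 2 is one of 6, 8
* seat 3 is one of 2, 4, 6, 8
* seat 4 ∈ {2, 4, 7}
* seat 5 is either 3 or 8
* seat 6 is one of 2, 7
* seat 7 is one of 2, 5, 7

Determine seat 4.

The 7 variables draw from only 7 values {2, 3, 4, 5, 6, 7, 8}, so each is used; only seat 5 can be 3, hence seat 5 = 3.
Among the 6 still-open variables, 5 fits only seat 7 (and all 6 values in {2, 4, 5, 6, 7, 8} must be used), so seat 7 = 5.
seat 1 and seat 6 share exactly the 2 values {2, 7}; by pigeonhole those values go to them, so strike 2, 7 from seat 3, seat 4.
So seat 4 = 4.

4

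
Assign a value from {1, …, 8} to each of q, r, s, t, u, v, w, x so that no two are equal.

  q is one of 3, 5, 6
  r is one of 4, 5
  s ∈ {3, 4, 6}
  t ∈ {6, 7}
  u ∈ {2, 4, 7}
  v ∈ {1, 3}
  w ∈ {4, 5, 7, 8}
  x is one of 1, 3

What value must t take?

7

Among the 8 variables, 2 fits only u (and all 8 values in {1, 2, 3, 4, 5, 6, 7, 8} must be used), so u = 2.
The 7 still-open variables draw from only 7 values {1, 3, 4, 5, 6, 7, 8}, so each is used; only w can be 8, hence w = 8.
Among the 6 still-open variables, 7 fits only t (and all 6 values in {1, 3, 4, 5, 6, 7} must be used), so t = 7.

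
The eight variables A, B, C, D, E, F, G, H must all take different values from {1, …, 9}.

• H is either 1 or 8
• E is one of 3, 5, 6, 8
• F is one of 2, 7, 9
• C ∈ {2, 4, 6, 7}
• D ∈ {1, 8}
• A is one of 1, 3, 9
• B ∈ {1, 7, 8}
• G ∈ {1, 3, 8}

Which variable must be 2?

F

D and H share exactly the 2 values {1, 8}; by pigeonhole those values go to them, so strike 1, 8 from A, B, E, G.
B has just one choice, so B = 7. Remove 7 from C, F.
That leaves G = 3. So A, E can't be 3.
That leaves A = 9. Strike 9 from F.
So 2 goes to F.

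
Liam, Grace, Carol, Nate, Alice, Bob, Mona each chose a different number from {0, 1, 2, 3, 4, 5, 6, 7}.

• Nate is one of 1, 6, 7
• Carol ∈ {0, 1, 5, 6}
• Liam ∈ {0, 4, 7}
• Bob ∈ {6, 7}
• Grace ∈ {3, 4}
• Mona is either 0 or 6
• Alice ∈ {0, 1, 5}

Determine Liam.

4

The 7 variables together cover exactly {0, 1, 3, 4, 5, 6, 7} — 7 values for 7 variables — and 3 appears only in Grace's list, so Grace = 3.
The 6 still-open variables together cover exactly {0, 1, 4, 5, 6, 7} — 6 values for 6 variables — and 4 appears only in Liam's list, so Liam = 4.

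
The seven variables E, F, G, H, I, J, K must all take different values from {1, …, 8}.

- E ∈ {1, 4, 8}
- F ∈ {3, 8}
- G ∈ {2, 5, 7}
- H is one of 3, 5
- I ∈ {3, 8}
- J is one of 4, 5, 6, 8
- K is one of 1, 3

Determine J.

6

F and I share exactly the 2 values {3, 8}; by pigeonhole those values go to them, so strike 3, 8 from E, H, J, K.
That leaves H = 5. So G, J can't be 5.
That leaves K = 1. Eliminate 1 elsewhere: E.
That leaves E = 4. Remove 4 from J.
So J = 6.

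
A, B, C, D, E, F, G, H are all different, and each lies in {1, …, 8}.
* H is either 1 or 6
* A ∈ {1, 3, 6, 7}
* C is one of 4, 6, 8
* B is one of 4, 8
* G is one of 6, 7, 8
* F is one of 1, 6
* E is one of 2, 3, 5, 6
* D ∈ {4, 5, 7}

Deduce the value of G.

The 8 variables together cover exactly {1, 2, 3, 4, 5, 6, 7, 8} — 8 values for 8 variables — and 2 appears only in E's list, so E = 2.
The 7 still-open variables draw from only 7 values {1, 3, 4, 5, 6, 7, 8}, so each is used; only A can be 3, hence A = 3.
The 6 still-open variables draw from only 6 values {1, 4, 5, 6, 7, 8}, so each is used; only D can be 5, hence D = 5.
Among the 5 still-open variables, 7 fits only G (and all 5 values in {1, 4, 6, 7, 8} must be used), so G = 7.

7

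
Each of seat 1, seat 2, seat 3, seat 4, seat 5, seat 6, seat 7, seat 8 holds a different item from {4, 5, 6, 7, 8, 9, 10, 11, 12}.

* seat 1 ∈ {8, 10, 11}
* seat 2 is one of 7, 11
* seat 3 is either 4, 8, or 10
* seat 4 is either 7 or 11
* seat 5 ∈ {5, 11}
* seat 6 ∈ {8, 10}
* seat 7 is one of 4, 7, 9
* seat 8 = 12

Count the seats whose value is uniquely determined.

seat 8's domain is down to {12}, so seat 8 = 12.
The 7 still-open variables draw from only 7 values {4, 5, 7, 8, 9, 10, 11}, so each is used; only seat 5 can be 5, hence seat 5 = 5.
The 6 still-open variables together cover exactly {4, 7, 8, 9, 10, 11} — 6 values for 6 variables — and 9 appears only in seat 7's list, so seat 7 = 9.
Among the 5 still-open variables, 4 fits only seat 3 (and all 5 values in {4, 7, 8, 10, 11} must be used), so seat 3 = 4.
seat 2 and seat 4 share exactly the 2 values {7, 11}; by pigeonhole those values go to them, so strike 7, 11 from seat 1.
Determined: seat 3=4, seat 5=5, seat 7=9, seat 8=12. The other seats each still have more than one consistent value. That makes 4.

4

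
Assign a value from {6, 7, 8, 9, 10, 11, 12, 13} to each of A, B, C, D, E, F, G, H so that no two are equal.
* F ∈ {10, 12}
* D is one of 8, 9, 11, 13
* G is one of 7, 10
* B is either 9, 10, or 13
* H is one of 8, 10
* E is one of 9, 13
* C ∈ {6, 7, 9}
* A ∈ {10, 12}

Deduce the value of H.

The 8 variables draw from only 8 values {6, 7, 8, 9, 10, 11, 12, 13}, so each is used; only C can be 6, hence C = 6.
The 7 still-open variables draw from only 7 values {7, 8, 9, 10, 11, 12, 13}, so each is used; only G can be 7, hence G = 7.
The 6 still-open variables draw from only 6 values {8, 9, 10, 11, 12, 13}, so each is used; only D can be 11, hence D = 11.
Among the 5 still-open variables, 8 fits only H (and all 5 values in {8, 9, 10, 12, 13} must be used), so H = 8.

8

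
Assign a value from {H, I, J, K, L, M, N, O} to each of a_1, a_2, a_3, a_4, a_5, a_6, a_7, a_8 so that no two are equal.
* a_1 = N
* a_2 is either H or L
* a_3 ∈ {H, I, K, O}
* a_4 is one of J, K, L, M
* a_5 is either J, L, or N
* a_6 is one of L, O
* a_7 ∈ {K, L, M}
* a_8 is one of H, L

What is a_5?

J

a_1 has just one choice, so a_1 = N. Remove N from a_5.
Among the 7 still-open variables, I fits only a_3 (and all 7 values in {H, I, J, K, L, M, O} must be used), so a_3 = I.
Among the 6 still-open variables, O fits only a_6 (and all 6 values in {H, J, K, L, M, O} must be used), so a_6 = O.
The 2 variables a_2 and a_8 are confined to {H, L}, which locks those values in; drop them from a_4, a_5, a_7.
So a_5 = J.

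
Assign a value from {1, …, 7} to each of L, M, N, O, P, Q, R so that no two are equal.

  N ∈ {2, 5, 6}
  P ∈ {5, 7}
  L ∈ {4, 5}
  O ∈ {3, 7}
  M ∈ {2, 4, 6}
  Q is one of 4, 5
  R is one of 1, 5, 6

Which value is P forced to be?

The 7 variables draw from only 7 values {1, 2, 3, 4, 5, 6, 7}, so each is used; only R can be 1, hence R = 1.
The 6 still-open variables draw from only 6 values {2, 3, 4, 5, 6, 7}, so each is used; only O can be 3, hence O = 3.
Among the 5 still-open variables, 7 fits only P (and all 5 values in {2, 4, 5, 6, 7} must be used), so P = 7.

7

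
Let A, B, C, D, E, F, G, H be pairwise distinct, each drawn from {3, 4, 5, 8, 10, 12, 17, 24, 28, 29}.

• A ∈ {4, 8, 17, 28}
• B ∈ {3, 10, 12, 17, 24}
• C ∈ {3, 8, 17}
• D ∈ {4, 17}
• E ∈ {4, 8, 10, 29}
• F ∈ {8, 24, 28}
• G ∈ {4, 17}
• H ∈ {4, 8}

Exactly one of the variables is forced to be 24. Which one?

F

D and G share exactly the 2 values {4, 17}; by pigeonhole those values go to them, so strike 4, 17 from A, B, C, E, H.
That leaves H = 8. Strike 8 from A, C, E, F.
That leaves A = 28. Remove 28 from F.
So 24 goes to F.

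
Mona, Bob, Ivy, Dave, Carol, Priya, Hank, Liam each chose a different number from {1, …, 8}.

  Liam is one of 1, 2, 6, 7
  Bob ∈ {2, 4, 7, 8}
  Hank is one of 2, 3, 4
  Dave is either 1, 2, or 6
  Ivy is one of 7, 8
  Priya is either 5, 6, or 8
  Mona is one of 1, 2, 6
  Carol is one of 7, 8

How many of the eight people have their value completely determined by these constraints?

3

The 8 variables draw from only 8 values {1, 2, 3, 4, 5, 6, 7, 8}, so each is used; only Hank can be 3, hence Hank = 3.
The 7 still-open variables draw from only 7 values {1, 2, 4, 5, 6, 7, 8}, so each is used; only Bob can be 4, hence Bob = 4.
The 6 still-open variables together cover exactly {1, 2, 5, 6, 7, 8} — 6 values for 6 variables — and 5 appears only in Priya's list, so Priya = 5.
Ivy and Carol between them cover only {7, 8} — a naked pair. Remove those values from Liam.
Determined: Bob=4, Priya=5, Hank=3. The other people each still have more than one consistent value. That makes 3.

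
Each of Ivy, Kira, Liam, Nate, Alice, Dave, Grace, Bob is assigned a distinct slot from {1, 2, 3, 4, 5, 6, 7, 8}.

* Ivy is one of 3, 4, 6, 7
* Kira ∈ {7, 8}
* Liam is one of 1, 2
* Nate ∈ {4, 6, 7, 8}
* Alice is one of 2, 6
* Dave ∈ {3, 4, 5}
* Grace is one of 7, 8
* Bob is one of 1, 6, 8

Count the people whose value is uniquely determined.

The 8 variables draw from only 8 values {1, 2, 3, 4, 5, 6, 7, 8}, so each is used; only Dave can be 5, hence Dave = 5.
The 7 still-open variables together cover exactly {1, 2, 3, 4, 6, 7, 8} — 7 values for 7 variables — and 3 appears only in Ivy's list, so Ivy = 3.
The 6 still-open variables draw from only 6 values {1, 2, 4, 6, 7, 8}, so each is used; only Nate can be 4, hence Nate = 4.
Kira and Grace share exactly the 2 values {7, 8}; by pigeonhole those values go to them, so strike 7, 8 from Bob.
Determined: Ivy=3, Nate=4, Dave=5. The other people each still have more than one consistent value. That makes 3.

3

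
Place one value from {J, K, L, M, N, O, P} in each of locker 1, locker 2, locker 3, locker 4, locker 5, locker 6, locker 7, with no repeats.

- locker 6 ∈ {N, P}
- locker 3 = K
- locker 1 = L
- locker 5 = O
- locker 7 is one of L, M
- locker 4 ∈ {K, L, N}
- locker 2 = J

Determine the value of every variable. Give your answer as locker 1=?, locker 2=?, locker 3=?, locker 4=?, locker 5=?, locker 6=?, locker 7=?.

locker 1=L, locker 2=J, locker 3=K, locker 4=N, locker 5=O, locker 6=P, locker 7=M

locker 1 has just one choice, so locker 1 = L. Remove L from locker 4, locker 7.
locker 2 has just one choice, so locker 2 = J.
locker 3's domain is down to {K}, so locker 3 = K. Strike K from locker 4.
locker 4 must be N (only option left). So locker 6 can't be N.
locker 5 has just one choice, so locker 5 = O.
locker 6 must be P (only option left).
locker 7 must be M (only option left).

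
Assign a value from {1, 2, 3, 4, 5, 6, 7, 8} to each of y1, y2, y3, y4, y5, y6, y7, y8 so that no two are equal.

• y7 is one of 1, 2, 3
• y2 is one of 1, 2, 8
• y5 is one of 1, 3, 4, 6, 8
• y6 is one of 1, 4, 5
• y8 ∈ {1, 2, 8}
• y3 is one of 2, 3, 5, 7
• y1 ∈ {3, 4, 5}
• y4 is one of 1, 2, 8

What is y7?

3

The 8 variables together cover exactly {1, 2, 3, 4, 5, 6, 7, 8} — 8 values for 8 variables — and 6 appears only in y5's list, so y5 = 6.
Among the 7 still-open variables, 7 fits only y3 (and all 7 values in {1, 2, 3, 4, 5, 7, 8} must be used), so y3 = 7.
The 3 variables y2, y4, y8 are confined to {1, 2, 8}, which locks those values in; drop them from y6, y7.
So y7 = 3.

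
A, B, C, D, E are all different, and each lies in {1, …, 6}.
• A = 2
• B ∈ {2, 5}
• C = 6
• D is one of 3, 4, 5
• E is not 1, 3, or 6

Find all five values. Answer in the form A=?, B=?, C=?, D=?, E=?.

A=2, B=5, C=6, D=3, E=4

A's domain is down to {2}, so A = 2. Strike 2 from B, E.
B has just one choice, so B = 5. So D, E can't be 5.
That leaves C = 6.
That leaves E = 4. Eliminate 4 elsewhere: D.
That leaves D = 3.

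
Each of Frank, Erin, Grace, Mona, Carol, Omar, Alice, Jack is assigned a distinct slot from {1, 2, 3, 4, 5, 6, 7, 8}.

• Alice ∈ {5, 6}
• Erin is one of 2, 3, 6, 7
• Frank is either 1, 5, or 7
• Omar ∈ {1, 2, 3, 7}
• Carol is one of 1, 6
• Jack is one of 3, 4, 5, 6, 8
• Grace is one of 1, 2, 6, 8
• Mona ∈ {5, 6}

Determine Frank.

Among the 8 variables, 4 fits only Jack (and all 8 values in {1, 2, 3, 4, 5, 6, 7, 8} must be used), so Jack = 4.
The 7 still-open variables together cover exactly {1, 2, 3, 5, 6, 7, 8} — 7 values for 7 variables — and 8 appears only in Grace's list, so Grace = 8.
Mona and Alice share exactly the 2 values {5, 6}; by pigeonhole those values go to them, so strike 5, 6 from Frank, Erin, Carol.
Carol's domain is down to {1}, so Carol = 1. Eliminate 1 elsewhere: Frank, Omar.
So Frank = 7.

7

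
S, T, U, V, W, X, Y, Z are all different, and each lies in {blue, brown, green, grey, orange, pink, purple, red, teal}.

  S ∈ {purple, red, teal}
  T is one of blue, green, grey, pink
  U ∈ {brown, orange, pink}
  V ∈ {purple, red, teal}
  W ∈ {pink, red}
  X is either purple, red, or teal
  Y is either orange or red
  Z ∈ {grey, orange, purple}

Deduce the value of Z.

S, V, X share exactly the 3 values {purple, red, teal}; by pigeonhole those values go to them, so strike purple, red, teal from W, Y, Z.
W has just one choice, so W = pink. So T, U can't be pink.
Y has just one choice, so Y = orange. Remove orange from U, Z.
So Z = grey.

grey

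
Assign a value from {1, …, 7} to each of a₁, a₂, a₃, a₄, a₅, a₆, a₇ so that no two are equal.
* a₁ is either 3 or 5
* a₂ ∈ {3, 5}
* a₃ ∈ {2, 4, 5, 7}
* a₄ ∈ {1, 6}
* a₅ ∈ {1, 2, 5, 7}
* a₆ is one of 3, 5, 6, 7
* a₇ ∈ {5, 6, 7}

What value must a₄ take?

1

The 7 variables together cover exactly {1, 2, 3, 4, 5, 6, 7} — 7 values for 7 variables — and 4 appears only in a₃'s list, so a₃ = 4.
The 6 still-open variables together cover exactly {1, 2, 3, 5, 6, 7} — 6 values for 6 variables — and 2 appears only in a₅'s list, so a₅ = 2.
The 5 still-open variables draw from only 5 values {1, 3, 5, 6, 7}, so each is used; only a₄ can be 1, hence a₄ = 1.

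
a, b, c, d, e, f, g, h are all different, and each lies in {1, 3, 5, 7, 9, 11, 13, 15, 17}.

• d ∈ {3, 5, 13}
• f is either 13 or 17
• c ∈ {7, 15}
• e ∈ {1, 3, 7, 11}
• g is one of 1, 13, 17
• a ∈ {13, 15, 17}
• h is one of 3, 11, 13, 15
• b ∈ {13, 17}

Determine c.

7

The 8 variables together cover exactly {1, 3, 5, 7, 11, 13, 15, 17} — 8 values for 8 variables — and 5 appears only in d's list, so d = 5.
b and f between them cover only {13, 17} — a naked pair. Remove those values from a, g, h.
a has just one choice, so a = 15. Strike 15 from c, h.
So c = 7.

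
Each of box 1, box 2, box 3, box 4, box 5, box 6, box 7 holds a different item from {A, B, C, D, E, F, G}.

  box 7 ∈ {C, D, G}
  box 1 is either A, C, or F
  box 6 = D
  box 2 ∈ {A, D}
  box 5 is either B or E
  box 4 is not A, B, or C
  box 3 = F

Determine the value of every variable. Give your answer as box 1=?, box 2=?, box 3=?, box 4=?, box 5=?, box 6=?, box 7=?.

box 3's domain is down to {F}, so box 3 = F. Eliminate F elsewhere: box 1, box 4.
That leaves box 6 = D. Eliminate D elsewhere: box 2, box 4, box 7.
box 2 must be A (only option left). Eliminate A elsewhere: box 1.
That leaves box 1 = C. So box 7 can't be C.
That leaves box 7 = G. Remove G from box 4.
box 4 has just one choice, so box 4 = E. Strike E from box 5.
box 5 must be B (only option left).

box 1=C, box 2=A, box 3=F, box 4=E, box 5=B, box 6=D, box 7=G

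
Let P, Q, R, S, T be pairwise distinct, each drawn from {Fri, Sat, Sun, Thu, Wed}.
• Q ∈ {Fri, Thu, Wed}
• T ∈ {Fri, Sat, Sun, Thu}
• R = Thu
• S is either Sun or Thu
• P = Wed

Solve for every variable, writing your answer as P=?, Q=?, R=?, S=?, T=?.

P must be Wed (only option left). Strike Wed from Q.
R's domain is down to {Thu}, so R = Thu. Remove Thu from Q, S, T.
S must be Sun (only option left). So T can't be Sun.
Q must be Fri (only option left). Remove Fri from T.
T must be Sat (only option left).

P=Wed, Q=Fri, R=Thu, S=Sun, T=Sat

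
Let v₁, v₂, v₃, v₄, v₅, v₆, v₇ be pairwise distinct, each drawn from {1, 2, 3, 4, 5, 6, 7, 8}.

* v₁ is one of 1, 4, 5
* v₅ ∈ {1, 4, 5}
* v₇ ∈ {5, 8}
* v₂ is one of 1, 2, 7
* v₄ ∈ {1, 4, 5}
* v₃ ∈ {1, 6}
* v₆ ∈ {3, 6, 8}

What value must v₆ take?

3

v₁, v₄, v₅ share exactly the 3 values {1, 4, 5}; by pigeonhole those values go to them, so strike 1, 4, 5 from v₂, v₃, v₇.
v₃ has just one choice, so v₃ = 6. Strike 6 from v₆.
That leaves v₇ = 8. Eliminate 8 elsewhere: v₆.
So v₆ = 3.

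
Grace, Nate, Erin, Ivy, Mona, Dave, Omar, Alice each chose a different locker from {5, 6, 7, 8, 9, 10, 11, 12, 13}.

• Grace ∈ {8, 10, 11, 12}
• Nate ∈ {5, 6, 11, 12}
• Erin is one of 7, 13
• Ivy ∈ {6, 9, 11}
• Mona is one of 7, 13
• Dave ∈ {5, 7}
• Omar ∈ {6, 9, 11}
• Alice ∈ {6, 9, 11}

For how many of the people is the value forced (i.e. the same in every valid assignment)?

Erin and Mona share exactly the 2 values {7, 13}; by pigeonhole those values go to them, so strike 7, 13 from Dave.
Dave must be 5 (only option left). Remove 5 from Nate.
Ivy, Omar, Alice share exactly the 3 values {6, 9, 11}; by pigeonhole those values go to them, so strike 6, 9, 11 from Grace, Nate.
Nate's domain is down to {12}, so Nate = 12. Eliminate 12 elsewhere: Grace.
Determined: Nate=12, Dave=5. The other people each still have more than one consistent value. That makes 2.

2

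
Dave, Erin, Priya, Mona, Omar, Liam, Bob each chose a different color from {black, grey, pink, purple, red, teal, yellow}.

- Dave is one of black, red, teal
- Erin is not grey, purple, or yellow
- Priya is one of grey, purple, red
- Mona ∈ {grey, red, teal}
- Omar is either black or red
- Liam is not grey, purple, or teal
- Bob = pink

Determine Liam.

yellow

Bob's domain is down to {pink}, so Bob = pink. Strike pink from Erin, Liam.
The 6 still-open variables together cover exactly {black, grey, purple, red, teal, yellow} — 6 values for 6 variables — and purple appears only in Priya's list, so Priya = purple.
The 5 still-open variables together cover exactly {black, grey, red, teal, yellow} — 5 values for 5 variables — and grey appears only in Mona's list, so Mona = grey.
Among the 4 still-open variables, yellow fits only Liam (and all 4 values in {black, red, teal, yellow} must be used), so Liam = yellow.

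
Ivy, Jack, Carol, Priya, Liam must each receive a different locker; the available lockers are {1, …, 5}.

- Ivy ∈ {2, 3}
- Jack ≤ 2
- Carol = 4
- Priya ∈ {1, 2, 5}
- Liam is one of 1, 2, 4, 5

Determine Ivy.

Carol has just one choice, so Carol = 4. Remove 4 from Liam.
The 4 still-open variables together cover exactly {1, 2, 3, 5} — 4 values for 4 variables — and 3 appears only in Ivy's list, so Ivy = 3.

3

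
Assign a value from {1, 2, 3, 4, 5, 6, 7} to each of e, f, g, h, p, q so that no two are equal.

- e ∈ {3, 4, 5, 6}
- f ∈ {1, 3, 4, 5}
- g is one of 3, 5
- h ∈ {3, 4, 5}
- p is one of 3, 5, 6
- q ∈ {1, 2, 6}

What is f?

Among the 6 variables, 2 fits only q (and all 6 values in {1, 2, 3, 4, 5, 6} must be used), so q = 2.
The 5 still-open variables together cover exactly {1, 3, 4, 5, 6} — 5 values for 5 variables — and 1 appears only in f's list, so f = 1.

1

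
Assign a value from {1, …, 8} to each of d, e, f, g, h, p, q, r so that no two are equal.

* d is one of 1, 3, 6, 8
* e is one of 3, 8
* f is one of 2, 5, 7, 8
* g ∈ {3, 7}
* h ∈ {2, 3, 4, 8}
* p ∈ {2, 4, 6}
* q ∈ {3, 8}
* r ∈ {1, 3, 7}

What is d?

6

The 8 variables draw from only 8 values {1, 2, 3, 4, 5, 6, 7, 8}, so each is used; only f can be 5, hence f = 5.
e and q between them cover only {3, 8} — a naked pair. Remove those values from d, g, h, r.
g's domain is down to {7}, so g = 7. Strike 7 from r.
r's domain is down to {1}, so r = 1. So d can't be 1.
So d = 6.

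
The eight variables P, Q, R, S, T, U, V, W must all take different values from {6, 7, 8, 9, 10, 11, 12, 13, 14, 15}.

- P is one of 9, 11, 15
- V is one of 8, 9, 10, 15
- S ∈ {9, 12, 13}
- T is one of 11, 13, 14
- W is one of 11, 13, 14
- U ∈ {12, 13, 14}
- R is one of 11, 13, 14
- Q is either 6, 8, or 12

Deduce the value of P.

The 3 variables R, T, W are confined to {11, 13, 14}, which locks those values in; drop them from P, S, U.
U has just one choice, so U = 12. So Q, S can't be 12.
S's domain is down to {9}, so S = 9. Remove 9 from P, V.
So P = 15.

15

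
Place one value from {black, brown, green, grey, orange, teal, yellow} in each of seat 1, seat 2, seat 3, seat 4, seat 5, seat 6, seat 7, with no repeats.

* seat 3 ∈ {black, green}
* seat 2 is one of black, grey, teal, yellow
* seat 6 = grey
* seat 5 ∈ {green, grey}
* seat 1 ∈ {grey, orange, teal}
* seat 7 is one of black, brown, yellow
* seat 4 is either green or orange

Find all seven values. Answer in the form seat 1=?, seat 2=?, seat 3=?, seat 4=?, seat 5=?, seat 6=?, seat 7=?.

seat 1=teal, seat 2=yellow, seat 3=black, seat 4=orange, seat 5=green, seat 6=grey, seat 7=brown

seat 6 must be grey (only option left). Strike grey from seat 1, seat 2, seat 5.
seat 5 must be green (only option left). So seat 3, seat 4 can't be green.
seat 3 has just one choice, so seat 3 = black. So seat 2, seat 7 can't be black.
seat 4 has just one choice, so seat 4 = orange. Strike orange from seat 1.
seat 1 must be teal (only option left). Remove teal from seat 2.
seat 2 must be yellow (only option left). So seat 7 can't be yellow.
seat 7 must be brown (only option left).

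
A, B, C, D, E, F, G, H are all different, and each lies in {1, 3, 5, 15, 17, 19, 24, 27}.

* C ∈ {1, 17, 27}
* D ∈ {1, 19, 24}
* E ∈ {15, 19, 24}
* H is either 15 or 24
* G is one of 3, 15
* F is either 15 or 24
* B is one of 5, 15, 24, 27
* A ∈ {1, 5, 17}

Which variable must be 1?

Among the 8 variables, 3 fits only G (and all 8 values in {1, 3, 5, 15, 17, 19, 24, 27} must be used), so G = 3.
F and H between them cover only {15, 24} — a naked pair. Remove those values from B, D, E.
That leaves E = 19. Eliminate 19 elsewhere: D.
So 1 goes to D.

D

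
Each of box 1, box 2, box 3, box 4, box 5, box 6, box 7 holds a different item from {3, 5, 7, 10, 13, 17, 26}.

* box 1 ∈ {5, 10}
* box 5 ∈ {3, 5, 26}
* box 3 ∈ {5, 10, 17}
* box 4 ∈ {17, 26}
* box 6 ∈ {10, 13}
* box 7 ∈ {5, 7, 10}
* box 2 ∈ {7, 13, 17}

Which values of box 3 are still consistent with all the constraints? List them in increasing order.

5, 10, 17

The 7 variables draw from only 7 values {3, 5, 7, 10, 13, 17, 26}, so each is used; only box 5 can be 3, hence box 5 = 3.
The 6 still-open variables draw from only 6 values {5, 7, 10, 13, 17, 26}, so each is used; only box 4 can be 26, hence box 4 = 26.
No further eliminations apply; box 3 can still be any of 5, 10, 17.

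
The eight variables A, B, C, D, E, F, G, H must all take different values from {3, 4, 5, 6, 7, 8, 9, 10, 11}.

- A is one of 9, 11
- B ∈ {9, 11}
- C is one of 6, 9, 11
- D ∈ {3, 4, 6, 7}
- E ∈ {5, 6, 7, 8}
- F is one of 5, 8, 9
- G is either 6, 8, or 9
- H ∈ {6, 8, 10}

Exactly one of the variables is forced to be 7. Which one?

The 2 variables A and B are confined to {9, 11}, which locks those values in; drop them from C, F, G.
That leaves C = 6. So D, E, G, H can't be 6.
G has just one choice, so G = 8. Eliminate 8 elsewhere: E, F, H.
H must be 10 (only option left).
F's domain is down to {5}, so F = 5. Strike 5 from E.
So 7 goes to E.

E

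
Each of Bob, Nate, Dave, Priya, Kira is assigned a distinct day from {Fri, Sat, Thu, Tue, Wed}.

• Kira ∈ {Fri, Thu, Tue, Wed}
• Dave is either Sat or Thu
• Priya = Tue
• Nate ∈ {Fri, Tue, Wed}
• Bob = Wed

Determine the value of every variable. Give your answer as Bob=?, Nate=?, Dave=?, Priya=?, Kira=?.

Bob must be Wed (only option left). Strike Wed from Nate, Kira.
Priya's domain is down to {Tue}, so Priya = Tue. Eliminate Tue elsewhere: Nate, Kira.
Nate must be Fri (only option left). Eliminate Fri elsewhere: Kira.
Kira has just one choice, so Kira = Thu. Eliminate Thu elsewhere: Dave.
Dave must be Sat (only option left).

Bob=Wed, Nate=Fri, Dave=Sat, Priya=Tue, Kira=Thu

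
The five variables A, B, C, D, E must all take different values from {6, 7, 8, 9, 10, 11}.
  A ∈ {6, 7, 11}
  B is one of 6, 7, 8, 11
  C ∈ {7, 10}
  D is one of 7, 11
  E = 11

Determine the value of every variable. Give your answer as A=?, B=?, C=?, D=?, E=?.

E has just one choice, so E = 11. Strike 11 from A, B, D.
That leaves D = 7. Remove 7 from A, B, C.
A must be 6 (only option left). Strike 6 from B.
B must be 8 (only option left).
That leaves C = 10.

A=6, B=8, C=10, D=7, E=11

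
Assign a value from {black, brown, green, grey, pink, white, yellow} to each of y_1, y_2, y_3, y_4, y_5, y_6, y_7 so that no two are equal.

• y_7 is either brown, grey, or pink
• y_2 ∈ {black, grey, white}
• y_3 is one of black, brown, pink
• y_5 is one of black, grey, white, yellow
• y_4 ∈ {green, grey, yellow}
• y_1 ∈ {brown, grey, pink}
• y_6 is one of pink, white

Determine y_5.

The 7 variables draw from only 7 values {black, brown, green, grey, pink, white, yellow}, so each is used; only y_4 can be green, hence y_4 = green.
Among the 6 still-open variables, yellow fits only y_5 (and all 6 values in {black, brown, grey, pink, white, yellow} must be used), so y_5 = yellow.

yellow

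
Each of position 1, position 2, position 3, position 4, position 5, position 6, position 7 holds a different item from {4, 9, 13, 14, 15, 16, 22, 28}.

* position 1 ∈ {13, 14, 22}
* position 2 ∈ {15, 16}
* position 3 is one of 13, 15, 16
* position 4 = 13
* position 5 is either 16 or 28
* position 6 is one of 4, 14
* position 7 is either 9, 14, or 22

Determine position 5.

position 4 has just one choice, so position 4 = 13. Eliminate 13 elsewhere: position 1, position 3.
The 2 variables position 2 and position 3 are confined to {15, 16}, which locks those values in; drop them from position 5.
So position 5 = 28.

28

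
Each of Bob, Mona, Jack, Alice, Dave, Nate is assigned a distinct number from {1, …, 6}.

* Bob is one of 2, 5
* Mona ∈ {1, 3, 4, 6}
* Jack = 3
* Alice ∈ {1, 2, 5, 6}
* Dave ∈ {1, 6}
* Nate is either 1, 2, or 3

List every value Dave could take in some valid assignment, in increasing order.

1, 6

Jack's domain is down to {3}, so Jack = 3. So Mona, Nate can't be 3.
The 5 still-open variables together cover exactly {1, 2, 4, 5, 6} — 5 values for 5 variables — and 4 appears only in Mona's list, so Mona = 4.
No further eliminations apply; Dave can still be any of 1, 6.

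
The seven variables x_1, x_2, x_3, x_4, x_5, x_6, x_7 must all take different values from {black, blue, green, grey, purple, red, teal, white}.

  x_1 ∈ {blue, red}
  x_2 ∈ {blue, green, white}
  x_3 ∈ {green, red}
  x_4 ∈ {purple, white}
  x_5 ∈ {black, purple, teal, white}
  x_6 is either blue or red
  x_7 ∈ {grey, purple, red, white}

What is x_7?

x_1 and x_6 share exactly the 2 values {blue, red}; by pigeonhole those values go to them, so strike blue, red from x_2, x_3, x_7.
That leaves x_3 = green. Eliminate green elsewhere: x_2.
x_2 must be white (only option left). Strike white from x_4, x_5, x_7.
x_4 must be purple (only option left). Eliminate purple elsewhere: x_5, x_7.
So x_7 = grey.

grey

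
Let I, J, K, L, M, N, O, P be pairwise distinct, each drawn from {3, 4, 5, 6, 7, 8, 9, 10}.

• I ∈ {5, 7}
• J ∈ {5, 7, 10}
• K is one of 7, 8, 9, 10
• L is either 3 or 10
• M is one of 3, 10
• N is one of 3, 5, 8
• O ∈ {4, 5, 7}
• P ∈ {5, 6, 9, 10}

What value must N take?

8

The 8 variables draw from only 8 values {3, 4, 5, 6, 7, 8, 9, 10}, so each is used; only O can be 4, hence O = 4.
The 7 still-open variables together cover exactly {3, 5, 6, 7, 8, 9, 10} — 7 values for 7 variables — and 6 appears only in P's list, so P = 6.
Among the 6 still-open variables, 9 fits only K (and all 6 values in {3, 5, 7, 8, 9, 10} must be used), so K = 9.
Among the 5 still-open variables, 8 fits only N (and all 5 values in {3, 5, 7, 8, 10} must be used), so N = 8.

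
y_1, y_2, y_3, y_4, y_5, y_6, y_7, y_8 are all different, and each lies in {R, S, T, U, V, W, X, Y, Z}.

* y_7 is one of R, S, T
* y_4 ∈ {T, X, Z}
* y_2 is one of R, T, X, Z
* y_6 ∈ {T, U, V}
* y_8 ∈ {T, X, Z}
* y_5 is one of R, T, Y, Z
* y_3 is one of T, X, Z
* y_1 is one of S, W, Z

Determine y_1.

y_3, y_4, y_8 share exactly the 3 values {T, X, Z}; by pigeonhole those values go to them, so strike T, X, Z from y_1, y_2, y_5, y_6, y_7.
That leaves y_2 = R. Strike R from y_5, y_7.
y_5 has just one choice, so y_5 = Y.
y_7 must be S (only option left). Strike S from y_1.
So y_1 = W.

W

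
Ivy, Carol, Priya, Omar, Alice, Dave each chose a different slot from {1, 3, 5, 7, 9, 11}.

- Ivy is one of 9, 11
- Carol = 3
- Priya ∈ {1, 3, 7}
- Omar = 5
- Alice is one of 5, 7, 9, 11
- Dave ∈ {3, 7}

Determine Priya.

Carol must be 3 (only option left). Remove 3 from Priya, Dave.
Omar must be 5 (only option left). So Alice can't be 5.
Dave's domain is down to {7}, so Dave = 7. Remove 7 from Priya, Alice.
So Priya = 1.

1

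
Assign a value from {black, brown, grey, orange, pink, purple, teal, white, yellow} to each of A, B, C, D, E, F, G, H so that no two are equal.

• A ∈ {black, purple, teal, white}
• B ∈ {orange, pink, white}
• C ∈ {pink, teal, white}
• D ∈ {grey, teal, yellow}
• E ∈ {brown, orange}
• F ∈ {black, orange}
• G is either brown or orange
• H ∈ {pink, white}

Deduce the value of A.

The 2 variables E and G are confined to {brown, orange}, which locks those values in; drop them from B, F.
F must be black (only option left). Strike black from A.
B and H between them cover only {pink, white} — a naked pair. Remove those values from A, C.
C must be teal (only option left). Strike teal from A, D.
So A = purple.

purple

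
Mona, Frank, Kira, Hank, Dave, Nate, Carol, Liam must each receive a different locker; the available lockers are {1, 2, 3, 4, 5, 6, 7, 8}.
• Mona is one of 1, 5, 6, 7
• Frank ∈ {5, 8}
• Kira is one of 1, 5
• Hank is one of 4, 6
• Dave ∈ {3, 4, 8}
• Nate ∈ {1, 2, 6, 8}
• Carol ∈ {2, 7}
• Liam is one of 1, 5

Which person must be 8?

Among the 8 variables, 3 fits only Dave (and all 8 values in {1, 2, 3, 4, 5, 6, 7, 8} must be used), so Dave = 3.
The 7 still-open variables draw from only 7 values {1, 2, 4, 5, 6, 7, 8}, so each is used; only Hank can be 4, hence Hank = 4.
The 2 variables Kira and Liam are confined to {1, 5}, which locks those values in; drop them from Mona, Frank, Nate.
So 8 goes to Frank.

Frank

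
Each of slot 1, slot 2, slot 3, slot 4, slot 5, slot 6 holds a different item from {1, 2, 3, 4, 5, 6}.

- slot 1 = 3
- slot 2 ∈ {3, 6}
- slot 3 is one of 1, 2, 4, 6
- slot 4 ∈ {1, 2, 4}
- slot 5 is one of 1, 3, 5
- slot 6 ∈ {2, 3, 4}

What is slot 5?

slot 1's domain is down to {3}, so slot 1 = 3. Strike 3 from slot 2, slot 5, slot 6.
That leaves slot 2 = 6. Remove 6 from slot 3.
The 4 still-open variables draw from only 4 values {1, 2, 4, 5}, so each is used; only slot 5 can be 5, hence slot 5 = 5.

5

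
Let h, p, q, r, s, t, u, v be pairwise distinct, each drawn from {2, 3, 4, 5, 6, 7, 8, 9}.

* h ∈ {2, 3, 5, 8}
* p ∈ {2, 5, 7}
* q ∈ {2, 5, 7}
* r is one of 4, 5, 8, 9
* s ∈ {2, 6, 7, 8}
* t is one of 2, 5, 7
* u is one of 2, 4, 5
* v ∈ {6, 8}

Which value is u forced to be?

4

The 8 variables together cover exactly {2, 3, 4, 5, 6, 7, 8, 9} — 8 values for 8 variables — and 3 appears only in h's list, so h = 3.
The 7 still-open variables together cover exactly {2, 4, 5, 6, 7, 8, 9} — 7 values for 7 variables — and 9 appears only in r's list, so r = 9.
The 6 still-open variables draw from only 6 values {2, 4, 5, 6, 7, 8}, so each is used; only u can be 4, hence u = 4.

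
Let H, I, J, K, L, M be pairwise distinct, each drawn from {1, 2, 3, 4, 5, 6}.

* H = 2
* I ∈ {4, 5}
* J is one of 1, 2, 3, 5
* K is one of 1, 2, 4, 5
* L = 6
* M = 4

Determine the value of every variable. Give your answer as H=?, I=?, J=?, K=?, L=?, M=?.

H=2, I=5, J=3, K=1, L=6, M=4

H must be 2 (only option left). Eliminate 2 elsewhere: J, K.
L has just one choice, so L = 6.
M's domain is down to {4}, so M = 4. Eliminate 4 elsewhere: I, K.
I has just one choice, so I = 5. Strike 5 from J, K.
K's domain is down to {1}, so K = 1. So J can't be 1.
J must be 3 (only option left).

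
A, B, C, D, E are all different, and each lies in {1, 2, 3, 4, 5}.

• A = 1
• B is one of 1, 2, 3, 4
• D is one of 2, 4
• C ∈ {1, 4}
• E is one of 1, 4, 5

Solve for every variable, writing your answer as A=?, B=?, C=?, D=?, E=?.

A=1, B=3, C=4, D=2, E=5

A has just one choice, so A = 1. So B, C, E can't be 1.
That leaves C = 4. Eliminate 4 elsewhere: B, D, E.
D has just one choice, so D = 2. So B can't be 2.
E has just one choice, so E = 5.
B must be 3 (only option left).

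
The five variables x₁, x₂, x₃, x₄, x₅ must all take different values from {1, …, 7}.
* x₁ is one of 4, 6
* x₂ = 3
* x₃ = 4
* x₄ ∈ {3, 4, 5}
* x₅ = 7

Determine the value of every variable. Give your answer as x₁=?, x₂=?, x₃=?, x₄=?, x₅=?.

x₂ must be 3 (only option left). Strike 3 from x₄.
x₃ has just one choice, so x₃ = 4. Eliminate 4 elsewhere: x₁, x₄.
x₄'s domain is down to {5}, so x₄ = 5.
x₅ must be 7 (only option left).
x₁ has just one choice, so x₁ = 6.

x₁=6, x₂=3, x₃=4, x₄=5, x₅=7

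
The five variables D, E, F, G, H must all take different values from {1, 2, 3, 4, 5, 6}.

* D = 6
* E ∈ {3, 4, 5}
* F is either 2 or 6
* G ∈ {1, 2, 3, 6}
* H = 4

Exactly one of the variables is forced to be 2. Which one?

D's domain is down to {6}, so D = 6. Eliminate 6 elsewhere: F, G.
So 2 goes to F.

F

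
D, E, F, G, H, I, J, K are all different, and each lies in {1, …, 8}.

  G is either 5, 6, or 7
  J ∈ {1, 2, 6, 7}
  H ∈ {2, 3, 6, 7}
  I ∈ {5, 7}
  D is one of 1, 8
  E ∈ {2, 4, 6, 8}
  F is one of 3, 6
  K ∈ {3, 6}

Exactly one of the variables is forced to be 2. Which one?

H

The 8 variables draw from only 8 values {1, 2, 3, 4, 5, 6, 7, 8}, so each is used; only E can be 4, hence E = 4.
The 7 still-open variables together cover exactly {1, 2, 3, 5, 6, 7, 8} — 7 values for 7 variables — and 8 appears only in D's list, so D = 8.
The 6 still-open variables draw from only 6 values {1, 2, 3, 5, 6, 7}, so each is used; only J can be 1, hence J = 1.
The 5 still-open variables together cover exactly {2, 3, 5, 6, 7} — 5 values for 5 variables — and 2 appears only in H's list, so H = 2.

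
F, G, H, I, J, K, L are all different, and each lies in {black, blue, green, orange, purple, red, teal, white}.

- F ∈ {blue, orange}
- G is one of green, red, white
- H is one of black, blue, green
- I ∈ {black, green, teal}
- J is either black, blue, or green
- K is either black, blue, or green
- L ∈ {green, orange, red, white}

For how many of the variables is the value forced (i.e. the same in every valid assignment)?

2

The 7 variables draw from only 7 values {black, blue, green, orange, red, teal, white}, so each is used; only I can be teal, hence I = teal.
H, J, K between them cover only {black, blue, green} — a naked triple. Remove those values from F, G, L.
F has just one choice, so F = orange. Eliminate orange elsewhere: L.
Determined: F=orange, I=teal. The other variables each still have more than one consistent value. That makes 2.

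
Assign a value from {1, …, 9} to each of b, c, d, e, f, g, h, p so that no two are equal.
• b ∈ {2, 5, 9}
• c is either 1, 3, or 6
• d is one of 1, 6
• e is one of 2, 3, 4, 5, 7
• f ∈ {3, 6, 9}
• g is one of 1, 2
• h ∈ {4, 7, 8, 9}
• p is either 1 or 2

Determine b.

g and p share exactly the 2 values {1, 2}; by pigeonhole those values go to them, so strike 1, 2 from b, c, d, e.
d has just one choice, so d = 6. Remove 6 from c, f.
c has just one choice, so c = 3. Remove 3 from e, f.
That leaves f = 9. Strike 9 from b, h.
So b = 5.

5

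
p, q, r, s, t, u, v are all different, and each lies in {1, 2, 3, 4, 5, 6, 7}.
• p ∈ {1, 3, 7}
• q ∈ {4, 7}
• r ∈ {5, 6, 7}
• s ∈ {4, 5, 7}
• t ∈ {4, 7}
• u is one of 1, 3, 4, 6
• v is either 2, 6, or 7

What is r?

6

The 7 variables together cover exactly {1, 2, 3, 4, 5, 6, 7} — 7 values for 7 variables — and 2 appears only in v's list, so v = 2.
q and t between them cover only {4, 7} — a naked pair. Remove those values from p, r, s, u.
That leaves s = 5. Eliminate 5 elsewhere: r.
So r = 6.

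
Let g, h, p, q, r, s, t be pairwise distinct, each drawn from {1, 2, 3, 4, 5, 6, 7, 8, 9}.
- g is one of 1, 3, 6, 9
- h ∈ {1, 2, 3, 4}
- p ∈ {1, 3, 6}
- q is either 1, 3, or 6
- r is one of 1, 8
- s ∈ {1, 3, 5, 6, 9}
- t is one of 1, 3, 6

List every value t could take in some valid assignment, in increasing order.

The 3 variables p, q, t are confined to {1, 3, 6}, which locks those values in; drop them from g, h, r, s.
g's domain is down to {9}, so g = 9. Strike 9 from s.
That leaves r = 8.
s's domain is down to {5}, so s = 5.
No further eliminations apply; t can still be any of 1, 3, 6.

1, 3, 6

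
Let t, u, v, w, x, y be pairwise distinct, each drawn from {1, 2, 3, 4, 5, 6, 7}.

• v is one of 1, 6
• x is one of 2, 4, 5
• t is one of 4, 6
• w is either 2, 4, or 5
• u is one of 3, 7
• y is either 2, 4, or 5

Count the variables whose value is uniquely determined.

2

w, x, y between them cover only {2, 4, 5} — a naked triple. Remove those values from t.
That leaves t = 6. Eliminate 6 elsewhere: v.
That leaves v = 1.
Determined: t=6, v=1. The other variables each still have more than one consistent value. That makes 2.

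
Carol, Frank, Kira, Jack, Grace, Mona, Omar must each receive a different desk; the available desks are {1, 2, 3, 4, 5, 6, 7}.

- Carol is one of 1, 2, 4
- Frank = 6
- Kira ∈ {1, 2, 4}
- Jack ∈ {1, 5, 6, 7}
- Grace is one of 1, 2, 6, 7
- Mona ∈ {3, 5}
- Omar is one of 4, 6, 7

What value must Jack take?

5

Frank has just one choice, so Frank = 6. Eliminate 6 elsewhere: Jack, Grace, Omar.
Among the 6 still-open variables, 3 fits only Mona (and all 6 values in {1, 2, 3, 4, 5, 7} must be used), so Mona = 3.
Among the 5 still-open variables, 5 fits only Jack (and all 5 values in {1, 2, 4, 5, 7} must be used), so Jack = 5.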